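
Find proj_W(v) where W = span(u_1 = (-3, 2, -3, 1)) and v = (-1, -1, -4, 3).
proj_W(v) = (-48/23, 32/23, -48/23, 16/23)

Set up U = [u_1 | ... | u_1] ∈ R^(4×1). The projector onto W = col(U) is P = U (U^T U)^(-1) U^T.
Compute U^T U =
  [23],
and U^T v = (16).
Solve U^T U · c = U^T v for the coefficients: c = (16/23). The projection is proj_W(v) = U c.
Check: (v - proj_W(v)) · u_1 = 0  (should be 0).
Result: proj_W(v) = (-48/23, 32/23, -48/23, 16/23).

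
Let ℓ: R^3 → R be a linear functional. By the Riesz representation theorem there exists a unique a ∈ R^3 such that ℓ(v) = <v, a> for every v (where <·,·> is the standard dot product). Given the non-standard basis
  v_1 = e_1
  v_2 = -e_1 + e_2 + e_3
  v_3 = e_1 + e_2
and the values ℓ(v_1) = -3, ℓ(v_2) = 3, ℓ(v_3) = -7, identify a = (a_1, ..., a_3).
a = (-3, -4, 4)

Write a = (a_1, ..., a_3) in the standard basis. For each basis vector v_i, ℓ(v_i) = <v_i, a> is a linear equation in the a_j's. Collect the n equations into a matrix system V a = ℓ, where row i of V is v_i (expressed in the standard basis). Since V is invertible (lower-triangular with 1s on the diagonal, up to permutation), solve by back-substitution:
  V =
[[1, 0, 0],
 [-1, 1, 1],
 [1, 1, 0]]
  V a = (-3, 3, -7)
Solving gives a = (-3, -4, 4).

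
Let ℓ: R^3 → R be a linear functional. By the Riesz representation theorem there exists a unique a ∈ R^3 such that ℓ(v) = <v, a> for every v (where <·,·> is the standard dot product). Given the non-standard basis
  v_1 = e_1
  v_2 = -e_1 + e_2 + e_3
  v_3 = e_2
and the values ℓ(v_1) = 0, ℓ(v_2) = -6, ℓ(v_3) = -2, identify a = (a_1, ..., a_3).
a = (0, -2, -4)

Write a = (a_1, ..., a_3) in the standard basis. For each basis vector v_i, ℓ(v_i) = <v_i, a> is a linear equation in the a_j's. Collect the n equations into a matrix system V a = ℓ, where row i of V is v_i (expressed in the standard basis). Since V is invertible (lower-triangular with 1s on the diagonal, up to permutation), solve by back-substitution:
  V =
[[1, 0, 0],
 [-1, 1, 1],
 [0, 1, 0]]
  V a = (0, -6, -2)
Solving gives a = (0, -2, -4).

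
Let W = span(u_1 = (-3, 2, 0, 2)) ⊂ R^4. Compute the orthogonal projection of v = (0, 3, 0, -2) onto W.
proj_W(v) = (-6/17, 4/17, 0, 4/17)

Set up U = [u_1 | ... | u_1] ∈ R^(4×1). The projector onto W = col(U) is P = U (U^T U)^(-1) U^T.
Compute U^T U =
  [17],
and U^T v = (2).
Solve U^T U · c = U^T v for the coefficients: c = (2/17). The projection is proj_W(v) = U c.
Check: (v - proj_W(v)) · u_1 = 0  (should be 0).
Result: proj_W(v) = (-6/17, 4/17, 0, 4/17).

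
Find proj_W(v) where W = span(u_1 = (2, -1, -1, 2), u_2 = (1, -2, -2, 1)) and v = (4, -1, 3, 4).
proj_W(v) = (4, 1, 1, 4)

Set up U = [u_1 | ... | u_2] ∈ R^(4×2). The projector onto W = col(U) is P = U (U^T U)^(-1) U^T.
Compute U^T U =
  [10, 8]
  [8, 10],
and U^T v = (14, 4).
Solve U^T U · c = U^T v for the coefficients: c = (3, -2). The projection is proj_W(v) = U c.
Check: (v - proj_W(v)) · u_1 = 0  (should be 0).
Check: (v - proj_W(v)) · u_2 = 0  (should be 0).
Result: proj_W(v) = (4, 1, 1, 4).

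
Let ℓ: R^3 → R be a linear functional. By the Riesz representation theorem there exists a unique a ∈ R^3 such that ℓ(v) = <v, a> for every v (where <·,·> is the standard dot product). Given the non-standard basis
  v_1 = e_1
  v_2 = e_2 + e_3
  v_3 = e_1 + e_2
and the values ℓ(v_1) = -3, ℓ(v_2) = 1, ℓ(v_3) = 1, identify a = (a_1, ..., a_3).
a = (-3, 4, -3)

Write a = (a_1, ..., a_3) in the standard basis. For each basis vector v_i, ℓ(v_i) = <v_i, a> is a linear equation in the a_j's. Collect the n equations into a matrix system V a = ℓ, where row i of V is v_i (expressed in the standard basis). Since V is invertible (lower-triangular with 1s on the diagonal, up to permutation), solve by back-substitution:
  V =
[[1, 0, 0],
 [0, 1, 1],
 [1, 1, 0]]
  V a = (-3, 1, 1)
Solving gives a = (-3, 4, -3).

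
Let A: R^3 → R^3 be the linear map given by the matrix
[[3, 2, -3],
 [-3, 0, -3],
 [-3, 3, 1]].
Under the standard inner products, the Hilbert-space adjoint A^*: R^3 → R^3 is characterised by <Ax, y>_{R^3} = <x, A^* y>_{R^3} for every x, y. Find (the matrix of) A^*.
A^* = A^T =
[[3, -3, -3],
 [2, 0, 3],
 [-3, -3, 1]]

For real matrices with standard dot products, the defining identity <Ax, y> = <x, A^* y> gives (Ax)^T y = x^T (A^*) y, i.e. x^T A^T y = x^T (A^*) y. Since this holds for all x, y, we must have A^* = A^T. Therefore
A^* =
[[3, -3, -3],
 [2, 0, 3],
 [-3, -3, 1]].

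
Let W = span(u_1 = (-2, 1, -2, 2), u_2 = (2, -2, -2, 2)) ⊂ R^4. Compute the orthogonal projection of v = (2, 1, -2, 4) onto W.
proj_W(v) = (8/17, -53/51, -140/51, 140/51)

Set up U = [u_1 | ... | u_2] ∈ R^(4×2). The projector onto W = col(U) is P = U (U^T U)^(-1) U^T.
Compute U^T U =
  [13, 2]
  [2, 16],
and U^T v = (9, 14).
Solve U^T U · c = U^T v for the coefficients: c = (29/51, 41/51). The projection is proj_W(v) = U c.
Check: (v - proj_W(v)) · u_1 = 0  (should be 0).
Check: (v - proj_W(v)) · u_2 = 0  (should be 0).
Result: proj_W(v) = (8/17, -53/51, -140/51, 140/51).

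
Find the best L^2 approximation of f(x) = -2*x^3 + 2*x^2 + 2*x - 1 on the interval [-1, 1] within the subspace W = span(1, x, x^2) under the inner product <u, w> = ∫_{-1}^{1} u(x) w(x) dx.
g(x) = 2*x^2 + 4*x/5 - 1

The best approximation g ∈ W is the orthogonal projection of f onto W. Writing g = a_0 + a_1 x + a_2 x^2, the coefficients solve the normal equations G · a = b where
  G_{ij} = <φ_i, φ_j> and b_i = <f, φ_i>, with φ_0 = 1, φ_1 = x, φ_2 = x^2.
G =
  [2, 0, 2/3]
  [0, 2/3, 0]
  [2/3, 0, 2/5],
b = (-2/3, 8/15, 2/15).
Solving gives a_0 = -1, a_1 = 4/5, a_2 = 2, so
  g(x) = 2*x^2 + 4*x/5 - 1.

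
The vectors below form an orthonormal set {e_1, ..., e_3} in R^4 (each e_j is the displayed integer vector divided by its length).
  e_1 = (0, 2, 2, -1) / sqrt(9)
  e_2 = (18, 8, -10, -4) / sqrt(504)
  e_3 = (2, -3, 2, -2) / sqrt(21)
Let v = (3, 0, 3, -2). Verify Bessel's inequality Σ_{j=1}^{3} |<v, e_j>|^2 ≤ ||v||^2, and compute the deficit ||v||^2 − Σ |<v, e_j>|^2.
Σ |<v, e_j>|^2 = 64/3; ||v||^2 = 22; deficit = 2/3

Write each e_j = u_j / sqrt(<u_j, u_j>) where u_j is the displayed integer vector. Then <v, e_j> = <v, u_j> / sqrt(<u_j, u_j>), so |<v, e_j>|^2 = <v, u_j>^2 / <u_j, u_j>.
Coefficients: <v, e_1> = 8/sqrt(9), <v, e_2> = 32/sqrt(504), <v, e_3> = 16/sqrt(21).
Square and sum: Σ |<v, e_j>|^2 = 64/3.
Compute ||v||^2 = v·v = 22.
Deficit = 22 − 64/3 = 2/3 ≥ 0, confirming Bessel's inequality. (The deficit equals ||v − Σ <v,e_j> e_j||^2, the squared distance from v to span{e_j}.)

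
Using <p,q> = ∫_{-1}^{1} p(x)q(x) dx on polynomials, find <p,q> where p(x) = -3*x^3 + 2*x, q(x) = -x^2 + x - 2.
<p,q> = 2/15

Expand the product: p(x)·q(x) = 3*x^5 - 3*x^4 + 4*x^3 + 2*x^2 - 4*x.
∫_{-1}^{1} of each monomial x^k gives [2/(k+1) if k even, 0 if k odd]. Integrating term-by-term (or equivalently evaluating the antiderivative F(x) = x^6/2 - 3*x^5/5 + x^4 + 2*x^3/3 - 2*x^2 at the endpoints):
  F(1) − F(−1) = -13/30 − (-17/30) = 2/15.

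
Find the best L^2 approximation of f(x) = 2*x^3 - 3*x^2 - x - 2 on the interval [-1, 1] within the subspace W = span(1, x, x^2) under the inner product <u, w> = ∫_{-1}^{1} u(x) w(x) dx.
g(x) = -3*x^2 + x/5 - 2

The best approximation g ∈ W is the orthogonal projection of f onto W. Writing g = a_0 + a_1 x + a_2 x^2, the coefficients solve the normal equations G · a = b where
  G_{ij} = <φ_i, φ_j> and b_i = <f, φ_i>, with φ_0 = 1, φ_1 = x, φ_2 = x^2.
G =
  [2, 0, 2/3]
  [0, 2/3, 0]
  [2/3, 0, 2/5],
b = (-6, 2/15, -38/15).
Solving gives a_0 = -2, a_1 = 1/5, a_2 = -3, so
  g(x) = -3*x^2 + x/5 - 2.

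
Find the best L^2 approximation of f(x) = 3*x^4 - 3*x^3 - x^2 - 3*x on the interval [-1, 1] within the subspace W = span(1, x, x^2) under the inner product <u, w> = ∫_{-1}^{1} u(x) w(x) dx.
g(x) = 11*x^2/7 - 24*x/5 - 9/35

The best approximation g ∈ W is the orthogonal projection of f onto W. Writing g = a_0 + a_1 x + a_2 x^2, the coefficients solve the normal equations G · a = b where
  G_{ij} = <φ_i, φ_j> and b_i = <f, φ_i>, with φ_0 = 1, φ_1 = x, φ_2 = x^2.
G =
  [2, 0, 2/3]
  [0, 2/3, 0]
  [2/3, 0, 2/5],
b = (8/15, -16/5, 16/35).
Solving gives a_0 = -9/35, a_1 = -24/5, a_2 = 11/7, so
  g(x) = 11*x^2/7 - 24*x/5 - 9/35.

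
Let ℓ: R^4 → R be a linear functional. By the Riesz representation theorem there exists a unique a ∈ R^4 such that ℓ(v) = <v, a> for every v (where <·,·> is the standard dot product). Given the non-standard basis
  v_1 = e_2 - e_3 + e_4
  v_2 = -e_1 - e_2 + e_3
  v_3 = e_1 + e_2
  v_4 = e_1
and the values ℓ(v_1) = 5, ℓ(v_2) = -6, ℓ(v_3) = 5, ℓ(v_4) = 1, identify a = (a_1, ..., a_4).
a = (1, 4, -1, 0)

Write a = (a_1, ..., a_4) in the standard basis. For each basis vector v_i, ℓ(v_i) = <v_i, a> is a linear equation in the a_j's. Collect the n equations into a matrix system V a = ℓ, where row i of V is v_i (expressed in the standard basis). Since V is invertible (lower-triangular with 1s on the diagonal, up to permutation), solve by back-substitution:
  V =
[[0, 1, -1, 1],
 [-1, -1, 1, 0],
 [1, 1, 0, 0],
 [1, 0, 0, 0]]
  V a = (5, -6, 5, 1)
Solving gives a = (1, 4, -1, 0).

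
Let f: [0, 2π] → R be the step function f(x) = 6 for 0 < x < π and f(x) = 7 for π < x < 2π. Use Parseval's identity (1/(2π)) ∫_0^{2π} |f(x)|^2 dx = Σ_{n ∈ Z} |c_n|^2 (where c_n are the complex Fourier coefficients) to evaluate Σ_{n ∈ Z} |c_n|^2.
Σ |c_n|^2 = 85/2

Parseval equates the L^2 energy of f (normalised by 1/(2π)) with the ℓ^2 sum of its Fourier coefficients: (1/(2π)) ∫_0^{2π} |f|^2 = Σ |c_n|^2.
Compute the left side: (1/(2π)) [∫_0^π 6^2 dx + ∫_π^{2π} 7^2 dx] = (1/(2π)) · (36π + 49π) = (36 + 49)/2 = 85/2.
So Σ_{n ∈ Z} |c_n|^2 = 85/2.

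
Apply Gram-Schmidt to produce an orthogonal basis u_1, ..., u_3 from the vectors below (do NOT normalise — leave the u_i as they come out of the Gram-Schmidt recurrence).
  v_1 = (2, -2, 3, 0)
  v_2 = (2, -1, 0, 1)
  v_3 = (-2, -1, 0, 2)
Orthogonal basis:
  u_1 = (2, -2, 3, 0)
  u_2 = (22/17, -5/17, -18/17, 1)
  u_3 = (-5/3, -83/66, 3/11, 137/66)

Apply the Gram-Schmidt recurrence
  u_1 = v_1
  u_i = v_i − Σ_{j<i} ((v_i · u_j) / (u_j · u_j)) · u_j.

Step by step this gives:
  u_1 = (2, -2, 3, 0)
  u_2 = (22/17, -5/17, -18/17, 1)
  u_3 = (-5/3, -83/66, 3/11, 137/66)

Orthogonality check:
  u_2 · u_1 = 0 (should be 0)
  u_3 · u_1 = 0 (should be 0)
  u_3 · u_2 = 0 (should be 0)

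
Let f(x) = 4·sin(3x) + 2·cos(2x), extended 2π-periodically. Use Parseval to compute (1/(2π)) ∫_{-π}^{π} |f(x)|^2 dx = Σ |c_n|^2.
Σ |c_n|^2 = 10

Expand |f|^2 and use orthogonality of {sin(nx), cos(mx)} on [-π, π]:
  ∫_{-π}^{π} sin(nx)^2 dx = π, ∫ cos(mx)^2 dx = π, and cross terms integrate to 0.
So ∫_{-π}^{π} f(x)^2 dx = 4^2 · π + 2^2 · π = (16 + 4)π.
Divide by 2π: (16 + 4)/2 = 10.
By Parseval, this equals Σ |c_n|^2.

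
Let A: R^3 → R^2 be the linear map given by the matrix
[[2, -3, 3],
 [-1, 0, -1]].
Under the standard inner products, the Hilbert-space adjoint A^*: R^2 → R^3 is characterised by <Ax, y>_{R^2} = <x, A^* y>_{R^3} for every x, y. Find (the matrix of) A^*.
A^* = A^T =
[[2, -1],
 [-3, 0],
 [3, -1]]

For real matrices with standard dot products, the defining identity <Ax, y> = <x, A^* y> gives (Ax)^T y = x^T (A^*) y, i.e. x^T A^T y = x^T (A^*) y. Since this holds for all x, y, we must have A^* = A^T. Therefore
A^* =
[[2, -1],
 [-3, 0],
 [3, -1]].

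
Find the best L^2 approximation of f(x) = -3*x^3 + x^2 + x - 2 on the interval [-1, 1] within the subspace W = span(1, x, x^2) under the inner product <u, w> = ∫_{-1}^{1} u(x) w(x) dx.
g(x) = x^2 - 4*x/5 - 2

The best approximation g ∈ W is the orthogonal projection of f onto W. Writing g = a_0 + a_1 x + a_2 x^2, the coefficients solve the normal equations G · a = b where
  G_{ij} = <φ_i, φ_j> and b_i = <f, φ_i>, with φ_0 = 1, φ_1 = x, φ_2 = x^2.
G =
  [2, 0, 2/3]
  [0, 2/3, 0]
  [2/3, 0, 2/5],
b = (-10/3, -8/15, -14/15).
Solving gives a_0 = -2, a_1 = -4/5, a_2 = 1, so
  g(x) = x^2 - 4*x/5 - 2.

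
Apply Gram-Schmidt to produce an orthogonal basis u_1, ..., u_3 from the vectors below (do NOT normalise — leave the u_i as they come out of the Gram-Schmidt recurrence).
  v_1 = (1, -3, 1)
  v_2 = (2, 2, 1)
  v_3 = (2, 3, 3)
Orthogonal basis:
  u_1 = (1, -3, 1)
  u_2 = (25/11, 13/11, 14/11)
  u_3 = (-17/18, 17/90, 68/45)

Apply the Gram-Schmidt recurrence
  u_1 = v_1
  u_i = v_i − Σ_{j<i} ((v_i · u_j) / (u_j · u_j)) · u_j.

Step by step this gives:
  u_1 = (1, -3, 1)
  u_2 = (25/11, 13/11, 14/11)
  u_3 = (-17/18, 17/90, 68/45)

Orthogonality check:
  u_2 · u_1 = 0 (should be 0)
  u_3 · u_1 = 0 (should be 0)
  u_3 · u_2 = 0 (should be 0)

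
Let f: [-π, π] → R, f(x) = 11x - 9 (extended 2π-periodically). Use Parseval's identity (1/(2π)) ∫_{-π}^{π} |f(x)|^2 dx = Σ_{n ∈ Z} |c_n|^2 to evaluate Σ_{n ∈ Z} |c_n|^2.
Σ |c_n|^2 = 121π^2/3 + 81

Expand and integrate term by term over [-π, π]:
  ∫ (11x)^2 dx = 121·(2π^3/3); ∫ 2·11·(-9)·x dx = 0 (odd integrand); ∫ (-9)^2 dx = 81·2π.
So (1/(2π)) ∫_{-π}^{π} (11x - 9)^2 dx = 121π^2/3 + 81 = 121π^2/3 + 81.
Parseval ⇒ Σ |c_n|^2 = 121π^2/3 + 81.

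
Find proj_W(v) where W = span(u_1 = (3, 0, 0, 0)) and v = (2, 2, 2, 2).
proj_W(v) = (2, 0, 0, 0)

Set up U = [u_1 | ... | u_1] ∈ R^(4×1). The projector onto W = col(U) is P = U (U^T U)^(-1) U^T.
Compute U^T U =
  [9],
and U^T v = (6).
Solve U^T U · c = U^T v for the coefficients: c = (2/3). The projection is proj_W(v) = U c.
Check: (v - proj_W(v)) · u_1 = 0  (should be 0).
Result: proj_W(v) = (2, 0, 0, 0).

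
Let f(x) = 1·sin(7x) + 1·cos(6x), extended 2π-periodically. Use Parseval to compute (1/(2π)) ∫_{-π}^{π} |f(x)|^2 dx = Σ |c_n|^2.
Σ |c_n|^2 = 1

Expand |f|^2 and use orthogonality of {sin(nx), cos(mx)} on [-π, π]:
  ∫_{-π}^{π} sin(nx)^2 dx = π, ∫ cos(mx)^2 dx = π, and cross terms integrate to 0.
So ∫_{-π}^{π} f(x)^2 dx = 1^2 · π + 1^2 · π = (1 + 1)π.
Divide by 2π: (1 + 1)/2 = 1.
By Parseval, this equals Σ |c_n|^2.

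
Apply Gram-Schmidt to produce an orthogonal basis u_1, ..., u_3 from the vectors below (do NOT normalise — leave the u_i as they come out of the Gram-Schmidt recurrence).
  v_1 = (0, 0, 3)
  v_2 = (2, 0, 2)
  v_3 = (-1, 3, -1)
Orthogonal basis:
  u_1 = (0, 0, 3)
  u_2 = (2, 0, 0)
  u_3 = (0, 3, 0)

Apply the Gram-Schmidt recurrence
  u_1 = v_1
  u_i = v_i − Σ_{j<i} ((v_i · u_j) / (u_j · u_j)) · u_j.

Step by step this gives:
  u_1 = (0, 0, 3)
  u_2 = (2, 0, 0)
  u_3 = (0, 3, 0)

Orthogonality check:
  u_2 · u_1 = 0 (should be 0)
  u_3 · u_1 = 0 (should be 0)
  u_3 · u_2 = 0 (should be 0)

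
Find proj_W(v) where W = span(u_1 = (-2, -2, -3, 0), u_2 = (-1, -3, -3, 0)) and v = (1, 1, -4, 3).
proj_W(v) = (-16/17, -16/17, -24/17, 0)

Set up U = [u_1 | ... | u_2] ∈ R^(4×2). The projector onto W = col(U) is P = U (U^T U)^(-1) U^T.
Compute U^T U =
  [17, 17]
  [17, 19],
and U^T v = (8, 8).
Solve U^T U · c = U^T v for the coefficients: c = (8/17, 0). The projection is proj_W(v) = U c.
Check: (v - proj_W(v)) · u_1 = 0  (should be 0).
Check: (v - proj_W(v)) · u_2 = 0  (should be 0).
Result: proj_W(v) = (-16/17, -16/17, -24/17, 0).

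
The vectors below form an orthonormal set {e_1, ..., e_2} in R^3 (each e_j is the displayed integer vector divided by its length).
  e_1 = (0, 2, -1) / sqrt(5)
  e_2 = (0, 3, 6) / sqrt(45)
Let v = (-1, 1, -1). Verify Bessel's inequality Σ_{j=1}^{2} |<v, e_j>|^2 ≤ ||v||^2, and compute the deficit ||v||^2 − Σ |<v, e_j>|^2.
Σ |<v, e_j>|^2 = 2; ||v||^2 = 3; deficit = 1

Write each e_j = u_j / sqrt(<u_j, u_j>) where u_j is the displayed integer vector. Then <v, e_j> = <v, u_j> / sqrt(<u_j, u_j>), so |<v, e_j>|^2 = <v, u_j>^2 / <u_j, u_j>.
Coefficients: <v, e_1> = 3/sqrt(5), <v, e_2> = -3/sqrt(45).
Square and sum: Σ |<v, e_j>|^2 = 2.
Compute ||v||^2 = v·v = 3.
Deficit = 3 − 2 = 1 ≥ 0, confirming Bessel's inequality. (The deficit equals ||v − Σ <v,e_j> e_j||^2, the squared distance from v to span{e_j}.)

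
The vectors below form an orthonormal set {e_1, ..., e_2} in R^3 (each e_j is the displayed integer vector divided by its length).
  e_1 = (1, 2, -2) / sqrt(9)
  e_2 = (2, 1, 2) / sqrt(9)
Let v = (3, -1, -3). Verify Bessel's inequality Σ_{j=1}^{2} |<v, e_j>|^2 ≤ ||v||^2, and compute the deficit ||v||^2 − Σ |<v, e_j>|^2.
Σ |<v, e_j>|^2 = 50/9; ||v||^2 = 19; deficit = 121/9

Write each e_j = u_j / sqrt(<u_j, u_j>) where u_j is the displayed integer vector. Then <v, e_j> = <v, u_j> / sqrt(<u_j, u_j>), so |<v, e_j>|^2 = <v, u_j>^2 / <u_j, u_j>.
Coefficients: <v, e_1> = 7/sqrt(9), <v, e_2> = -1/sqrt(9).
Square and sum: Σ |<v, e_j>|^2 = 50/9.
Compute ||v||^2 = v·v = 19.
Deficit = 19 − 50/9 = 121/9 ≥ 0, confirming Bessel's inequality. (The deficit equals ||v − Σ <v,e_j> e_j||^2, the squared distance from v to span{e_j}.)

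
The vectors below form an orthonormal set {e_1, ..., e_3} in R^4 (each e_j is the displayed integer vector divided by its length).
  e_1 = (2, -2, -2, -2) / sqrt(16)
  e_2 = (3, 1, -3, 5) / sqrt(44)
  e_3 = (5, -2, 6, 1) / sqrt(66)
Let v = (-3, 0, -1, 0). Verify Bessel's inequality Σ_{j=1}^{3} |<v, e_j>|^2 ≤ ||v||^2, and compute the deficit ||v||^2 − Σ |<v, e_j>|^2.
Σ |<v, e_j>|^2 = 17/2; ||v||^2 = 10; deficit = 3/2

Write each e_j = u_j / sqrt(<u_j, u_j>) where u_j is the displayed integer vector. Then <v, e_j> = <v, u_j> / sqrt(<u_j, u_j>), so |<v, e_j>|^2 = <v, u_j>^2 / <u_j, u_j>.
Coefficients: <v, e_1> = -4/sqrt(16), <v, e_2> = -6/sqrt(44), <v, e_3> = -21/sqrt(66).
Square and sum: Σ |<v, e_j>|^2 = 17/2.
Compute ||v||^2 = v·v = 10.
Deficit = 10 − 17/2 = 3/2 ≥ 0, confirming Bessel's inequality. (The deficit equals ||v − Σ <v,e_j> e_j||^2, the squared distance from v to span{e_j}.)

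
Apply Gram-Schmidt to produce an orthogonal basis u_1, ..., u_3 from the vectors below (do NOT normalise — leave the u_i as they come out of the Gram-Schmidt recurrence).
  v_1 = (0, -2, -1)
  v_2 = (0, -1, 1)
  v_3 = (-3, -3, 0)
Orthogonal basis:
  u_1 = (0, -2, -1)
  u_2 = (0, -3/5, 6/5)
  u_3 = (-3, 0, 0)

Apply the Gram-Schmidt recurrence
  u_1 = v_1
  u_i = v_i − Σ_{j<i} ((v_i · u_j) / (u_j · u_j)) · u_j.

Step by step this gives:
  u_1 = (0, -2, -1)
  u_2 = (0, -3/5, 6/5)
  u_3 = (-3, 0, 0)

Orthogonality check:
  u_2 · u_1 = 0 (should be 0)
  u_3 · u_1 = 0 (should be 0)
  u_3 · u_2 = 0 (should be 0)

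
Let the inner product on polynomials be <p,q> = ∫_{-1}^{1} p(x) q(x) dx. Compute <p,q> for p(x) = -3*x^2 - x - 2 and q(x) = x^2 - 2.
<p,q> = 142/15

Expand the product: p(x)·q(x) = -3*x^4 - x^3 + 4*x^2 + 2*x + 4.
∫_{-1}^{1} of each monomial x^k gives [2/(k+1) if k even, 0 if k odd]. Integrating term-by-term (or equivalently evaluating the antiderivative F(x) = -3*x^5/5 - x^4/4 + 4*x^3/3 + x^2 + 4*x at the endpoints):
  F(1) − F(−1) = 329/60 − (-239/60) = 142/15.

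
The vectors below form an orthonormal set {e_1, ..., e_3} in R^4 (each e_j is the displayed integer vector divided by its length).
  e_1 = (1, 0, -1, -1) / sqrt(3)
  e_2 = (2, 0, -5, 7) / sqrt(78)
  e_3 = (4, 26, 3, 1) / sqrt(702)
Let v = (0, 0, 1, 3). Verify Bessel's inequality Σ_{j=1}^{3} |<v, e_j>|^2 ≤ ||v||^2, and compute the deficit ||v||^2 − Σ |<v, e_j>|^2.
Σ |<v, e_j>|^2 = 26/3; ||v||^2 = 10; deficit = 4/3

Write each e_j = u_j / sqrt(<u_j, u_j>) where u_j is the displayed integer vector. Then <v, e_j> = <v, u_j> / sqrt(<u_j, u_j>), so |<v, e_j>|^2 = <v, u_j>^2 / <u_j, u_j>.
Coefficients: <v, e_1> = -4/sqrt(3), <v, e_2> = 16/sqrt(78), <v, e_3> = 6/sqrt(702).
Square and sum: Σ |<v, e_j>|^2 = 26/3.
Compute ||v||^2 = v·v = 10.
Deficit = 10 − 26/3 = 4/3 ≥ 0, confirming Bessel's inequality. (The deficit equals ||v − Σ <v,e_j> e_j||^2, the squared distance from v to span{e_j}.)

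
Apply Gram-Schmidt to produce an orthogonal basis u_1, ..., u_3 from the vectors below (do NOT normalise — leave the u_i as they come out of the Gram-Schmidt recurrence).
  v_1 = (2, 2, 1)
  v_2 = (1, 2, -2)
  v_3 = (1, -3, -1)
Orthogonal basis:
  u_1 = (2, 2, 1)
  u_2 = (1/9, 10/9, -22/9)
  u_3 = (138/65, -23/13, -46/65)

Apply the Gram-Schmidt recurrence
  u_1 = v_1
  u_i = v_i − Σ_{j<i} ((v_i · u_j) / (u_j · u_j)) · u_j.

Step by step this gives:
  u_1 = (2, 2, 1)
  u_2 = (1/9, 10/9, -22/9)
  u_3 = (138/65, -23/13, -46/65)

Orthogonality check:
  u_2 · u_1 = 0 (should be 0)
  u_3 · u_1 = 0 (should be 0)
  u_3 · u_2 = 0 (should be 0)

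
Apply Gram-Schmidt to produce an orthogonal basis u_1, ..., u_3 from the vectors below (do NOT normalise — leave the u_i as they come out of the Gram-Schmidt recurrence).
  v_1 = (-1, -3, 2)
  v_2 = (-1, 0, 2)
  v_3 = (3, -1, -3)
Orthogonal basis:
  u_1 = (-1, -3, 2)
  u_2 = (-9/14, 15/14, 9/7)
  u_3 = (6/5, 0, 3/5)

Apply the Gram-Schmidt recurrence
  u_1 = v_1
  u_i = v_i − Σ_{j<i} ((v_i · u_j) / (u_j · u_j)) · u_j.

Step by step this gives:
  u_1 = (-1, -3, 2)
  u_2 = (-9/14, 15/14, 9/7)
  u_3 = (6/5, 0, 3/5)

Orthogonality check:
  u_2 · u_1 = 0 (should be 0)
  u_3 · u_1 = 0 (should be 0)
  u_3 · u_2 = 0 (should be 0)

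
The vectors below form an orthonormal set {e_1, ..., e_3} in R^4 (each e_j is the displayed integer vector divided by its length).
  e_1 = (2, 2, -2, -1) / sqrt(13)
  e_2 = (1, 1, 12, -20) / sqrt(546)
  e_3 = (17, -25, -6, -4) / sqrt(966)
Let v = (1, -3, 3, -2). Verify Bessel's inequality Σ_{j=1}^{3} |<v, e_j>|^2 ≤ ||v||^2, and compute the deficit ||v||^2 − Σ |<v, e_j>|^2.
Σ |<v, e_j>|^2 = 504/23; ||v||^2 = 23; deficit = 25/23

Write each e_j = u_j / sqrt(<u_j, u_j>) where u_j is the displayed integer vector. Then <v, e_j> = <v, u_j> / sqrt(<u_j, u_j>), so |<v, e_j>|^2 = <v, u_j>^2 / <u_j, u_j>.
Coefficients: <v, e_1> = -8/sqrt(13), <v, e_2> = 74/sqrt(546), <v, e_3> = 82/sqrt(966).
Square and sum: Σ |<v, e_j>|^2 = 504/23.
Compute ||v||^2 = v·v = 23.
Deficit = 23 − 504/23 = 25/23 ≥ 0, confirming Bessel's inequality. (The deficit equals ||v − Σ <v,e_j> e_j||^2, the squared distance from v to span{e_j}.)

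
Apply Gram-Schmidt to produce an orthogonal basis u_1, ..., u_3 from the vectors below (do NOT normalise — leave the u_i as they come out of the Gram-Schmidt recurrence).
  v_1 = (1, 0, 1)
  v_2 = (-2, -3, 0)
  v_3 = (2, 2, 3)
Orthogonal basis:
  u_1 = (1, 0, 1)
  u_2 = (-1, -3, 1)
  u_3 = (-21/22, 7/11, 21/22)

Apply the Gram-Schmidt recurrence
  u_1 = v_1
  u_i = v_i − Σ_{j<i} ((v_i · u_j) / (u_j · u_j)) · u_j.

Step by step this gives:
  u_1 = (1, 0, 1)
  u_2 = (-1, -3, 1)
  u_3 = (-21/22, 7/11, 21/22)

Orthogonality check:
  u_2 · u_1 = 0 (should be 0)
  u_3 · u_1 = 0 (should be 0)
  u_3 · u_2 = 0 (should be 0)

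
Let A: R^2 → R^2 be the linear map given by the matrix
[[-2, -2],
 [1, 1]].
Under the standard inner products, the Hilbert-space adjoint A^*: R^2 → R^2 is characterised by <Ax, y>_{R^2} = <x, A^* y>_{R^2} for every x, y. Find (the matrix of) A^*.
A^* = A^T =
[[-2, 1],
 [-2, 1]]

For real matrices with standard dot products, the defining identity <Ax, y> = <x, A^* y> gives (Ax)^T y = x^T (A^*) y, i.e. x^T A^T y = x^T (A^*) y. Since this holds for all x, y, we must have A^* = A^T. Therefore
A^* =
[[-2, 1],
 [-2, 1]].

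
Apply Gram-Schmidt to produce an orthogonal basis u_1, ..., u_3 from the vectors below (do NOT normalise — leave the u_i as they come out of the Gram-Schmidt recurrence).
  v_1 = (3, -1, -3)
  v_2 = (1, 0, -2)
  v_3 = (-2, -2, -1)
Orthogonal basis:
  u_1 = (3, -1, -3)
  u_2 = (-8/19, 9/19, -11/19)
  u_3 = (-11/7, -33/14, -11/14)

Apply the Gram-Schmidt recurrence
  u_1 = v_1
  u_i = v_i − Σ_{j<i} ((v_i · u_j) / (u_j · u_j)) · u_j.

Step by step this gives:
  u_1 = (3, -1, -3)
  u_2 = (-8/19, 9/19, -11/19)
  u_3 = (-11/7, -33/14, -11/14)

Orthogonality check:
  u_2 · u_1 = 0 (should be 0)
  u_3 · u_1 = 0 (should be 0)
  u_3 · u_2 = 0 (should be 0)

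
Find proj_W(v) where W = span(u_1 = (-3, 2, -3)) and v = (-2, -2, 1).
proj_W(v) = (3/22, -1/11, 3/22)

Set up U = [u_1 | ... | u_1] ∈ R^(3×1). The projector onto W = col(U) is P = U (U^T U)^(-1) U^T.
Compute U^T U =
  [22],
and U^T v = (-1).
Solve U^T U · c = U^T v for the coefficients: c = (-1/22). The projection is proj_W(v) = U c.
Check: (v - proj_W(v)) · u_1 = 0  (should be 0).
Result: proj_W(v) = (3/22, -1/11, 3/22).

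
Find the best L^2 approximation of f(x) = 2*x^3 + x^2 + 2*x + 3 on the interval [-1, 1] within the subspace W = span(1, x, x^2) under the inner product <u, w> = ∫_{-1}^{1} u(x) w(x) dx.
g(x) = x^2 + 16*x/5 + 3

The best approximation g ∈ W is the orthogonal projection of f onto W. Writing g = a_0 + a_1 x + a_2 x^2, the coefficients solve the normal equations G · a = b where
  G_{ij} = <φ_i, φ_j> and b_i = <f, φ_i>, with φ_0 = 1, φ_1 = x, φ_2 = x^2.
G =
  [2, 0, 2/3]
  [0, 2/3, 0]
  [2/3, 0, 2/5],
b = (20/3, 32/15, 12/5).
Solving gives a_0 = 3, a_1 = 16/5, a_2 = 1, so
  g(x) = x^2 + 16*x/5 + 3.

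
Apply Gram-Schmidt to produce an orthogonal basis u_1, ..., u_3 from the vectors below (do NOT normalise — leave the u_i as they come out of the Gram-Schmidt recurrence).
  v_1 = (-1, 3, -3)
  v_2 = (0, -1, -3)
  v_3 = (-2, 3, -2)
Orthogonal basis:
  u_1 = (-1, 3, -3)
  u_2 = (6/19, -37/19, -39/19)
  u_3 = (-78/77, -39/154, 13/154)

Apply the Gram-Schmidt recurrence
  u_1 = v_1
  u_i = v_i − Σ_{j<i} ((v_i · u_j) / (u_j · u_j)) · u_j.

Step by step this gives:
  u_1 = (-1, 3, -3)
  u_2 = (6/19, -37/19, -39/19)
  u_3 = (-78/77, -39/154, 13/154)

Orthogonality check:
  u_2 · u_1 = 0 (should be 0)
  u_3 · u_1 = 0 (should be 0)
  u_3 · u_2 = 0 (should be 0)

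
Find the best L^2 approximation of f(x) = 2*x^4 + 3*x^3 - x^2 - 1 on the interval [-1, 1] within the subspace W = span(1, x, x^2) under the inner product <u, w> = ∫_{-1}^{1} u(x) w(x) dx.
g(x) = 5*x^2/7 + 9*x/5 - 41/35

The best approximation g ∈ W is the orthogonal projection of f onto W. Writing g = a_0 + a_1 x + a_2 x^2, the coefficients solve the normal equations G · a = b where
  G_{ij} = <φ_i, φ_j> and b_i = <f, φ_i>, with φ_0 = 1, φ_1 = x, φ_2 = x^2.
G =
  [2, 0, 2/3]
  [0, 2/3, 0]
  [2/3, 0, 2/5],
b = (-28/15, 6/5, -52/105).
Solving gives a_0 = -41/35, a_1 = 9/5, a_2 = 5/7, so
  g(x) = 5*x^2/7 + 9*x/5 - 41/35.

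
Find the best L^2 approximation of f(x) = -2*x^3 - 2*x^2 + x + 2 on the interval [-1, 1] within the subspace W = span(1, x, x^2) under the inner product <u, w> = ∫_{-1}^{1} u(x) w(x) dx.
g(x) = -2*x^2 - x/5 + 2

The best approximation g ∈ W is the orthogonal projection of f onto W. Writing g = a_0 + a_1 x + a_2 x^2, the coefficients solve the normal equations G · a = b where
  G_{ij} = <φ_i, φ_j> and b_i = <f, φ_i>, with φ_0 = 1, φ_1 = x, φ_2 = x^2.
G =
  [2, 0, 2/3]
  [0, 2/3, 0]
  [2/3, 0, 2/5],
b = (8/3, -2/15, 8/15).
Solving gives a_0 = 2, a_1 = -1/5, a_2 = -2, so
  g(x) = -2*x^2 - x/5 + 2.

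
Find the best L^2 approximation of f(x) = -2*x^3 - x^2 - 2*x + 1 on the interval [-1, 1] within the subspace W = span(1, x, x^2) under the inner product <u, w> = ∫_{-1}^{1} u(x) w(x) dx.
g(x) = -x^2 - 16*x/5 + 1

The best approximation g ∈ W is the orthogonal projection of f onto W. Writing g = a_0 + a_1 x + a_2 x^2, the coefficients solve the normal equations G · a = b where
  G_{ij} = <φ_i, φ_j> and b_i = <f, φ_i>, with φ_0 = 1, φ_1 = x, φ_2 = x^2.
G =
  [2, 0, 2/3]
  [0, 2/3, 0]
  [2/3, 0, 2/5],
b = (4/3, -32/15, 4/15).
Solving gives a_0 = 1, a_1 = -16/5, a_2 = -1, so
  g(x) = -x^2 - 16*x/5 + 1.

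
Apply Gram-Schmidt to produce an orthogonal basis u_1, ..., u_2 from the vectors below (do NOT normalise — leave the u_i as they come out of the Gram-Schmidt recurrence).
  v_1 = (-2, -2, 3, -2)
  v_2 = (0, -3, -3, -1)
Orthogonal basis:
  u_1 = (-2, -2, 3, -2)
  u_2 = (-2/21, -65/21, -20/7, -23/21)

Apply the Gram-Schmidt recurrence
  u_1 = v_1
  u_i = v_i − Σ_{j<i} ((v_i · u_j) / (u_j · u_j)) · u_j.

Step by step this gives:
  u_1 = (-2, -2, 3, -2)
  u_2 = (-2/21, -65/21, -20/7, -23/21)

Orthogonality check:
  u_2 · u_1 = 0 (should be 0)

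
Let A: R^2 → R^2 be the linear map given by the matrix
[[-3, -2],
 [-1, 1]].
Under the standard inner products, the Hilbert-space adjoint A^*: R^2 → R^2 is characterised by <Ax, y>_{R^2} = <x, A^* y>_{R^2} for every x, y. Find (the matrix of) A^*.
A^* = A^T =
[[-3, -1],
 [-2, 1]]

For real matrices with standard dot products, the defining identity <Ax, y> = <x, A^* y> gives (Ax)^T y = x^T (A^*) y, i.e. x^T A^T y = x^T (A^*) y. Since this holds for all x, y, we must have A^* = A^T. Therefore
A^* =
[[-3, -1],
 [-2, 1]].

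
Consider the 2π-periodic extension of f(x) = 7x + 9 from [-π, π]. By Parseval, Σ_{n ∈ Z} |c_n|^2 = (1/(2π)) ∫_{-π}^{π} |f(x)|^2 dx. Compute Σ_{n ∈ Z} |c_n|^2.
Σ |c_n|^2 = 49π^2/3 + 81

Expand and integrate term by term over [-π, π]:
  ∫ (7x)^2 dx = 49·(2π^3/3); ∫ 2·7·(9)·x dx = 0 (odd integrand); ∫ 9^2 dx = 81·2π.
So (1/(2π)) ∫_{-π}^{π} (7x + 9)^2 dx = 49π^2/3 + 81 = 49π^2/3 + 81.
Parseval ⇒ Σ |c_n|^2 = 49π^2/3 + 81.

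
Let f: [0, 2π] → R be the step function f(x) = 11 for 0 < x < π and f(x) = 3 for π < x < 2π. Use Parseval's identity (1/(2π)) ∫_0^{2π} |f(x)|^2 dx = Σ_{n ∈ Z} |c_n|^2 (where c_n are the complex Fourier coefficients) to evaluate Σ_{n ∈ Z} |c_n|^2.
Σ |c_n|^2 = 65

Parseval equates the L^2 energy of f (normalised by 1/(2π)) with the ℓ^2 sum of its Fourier coefficients: (1/(2π)) ∫_0^{2π} |f|^2 = Σ |c_n|^2.
Compute the left side: (1/(2π)) [∫_0^π 11^2 dx + ∫_π^{2π} 3^2 dx] = (1/(2π)) · (121π + 9π) = (121 + 9)/2 = 65.
So Σ_{n ∈ Z} |c_n|^2 = 65.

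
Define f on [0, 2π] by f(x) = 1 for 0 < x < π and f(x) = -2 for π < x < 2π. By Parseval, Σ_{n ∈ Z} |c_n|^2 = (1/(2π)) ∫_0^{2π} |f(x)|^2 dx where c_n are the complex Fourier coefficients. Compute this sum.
Σ |c_n|^2 = 5/2

Parseval equates the L^2 energy of f (normalised by 1/(2π)) with the ℓ^2 sum of its Fourier coefficients: (1/(2π)) ∫_0^{2π} |f|^2 = Σ |c_n|^2.
Compute the left side: (1/(2π)) [∫_0^π 1^2 dx + ∫_π^{2π} (-2)^2 dx] = (1/(2π)) · (1π + 4π) = (1 + 4)/2 = 5/2.
So Σ_{n ∈ Z} |c_n|^2 = 5/2.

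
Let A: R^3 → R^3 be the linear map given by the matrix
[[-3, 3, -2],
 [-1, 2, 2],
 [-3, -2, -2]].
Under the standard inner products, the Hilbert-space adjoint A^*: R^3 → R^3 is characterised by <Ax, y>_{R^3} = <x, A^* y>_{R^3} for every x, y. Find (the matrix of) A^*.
A^* = A^T =
[[-3, -1, -3],
 [3, 2, -2],
 [-2, 2, -2]]

For real matrices with standard dot products, the defining identity <Ax, y> = <x, A^* y> gives (Ax)^T y = x^T (A^*) y, i.e. x^T A^T y = x^T (A^*) y. Since this holds for all x, y, we must have A^* = A^T. Therefore
A^* =
[[-3, -1, -3],
 [3, 2, -2],
 [-2, 2, -2]].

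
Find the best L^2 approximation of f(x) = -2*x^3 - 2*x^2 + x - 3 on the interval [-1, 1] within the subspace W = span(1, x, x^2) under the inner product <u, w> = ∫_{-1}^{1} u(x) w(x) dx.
g(x) = -2*x^2 - x/5 - 3

The best approximation g ∈ W is the orthogonal projection of f onto W. Writing g = a_0 + a_1 x + a_2 x^2, the coefficients solve the normal equations G · a = b where
  G_{ij} = <φ_i, φ_j> and b_i = <f, φ_i>, with φ_0 = 1, φ_1 = x, φ_2 = x^2.
G =
  [2, 0, 2/3]
  [0, 2/3, 0]
  [2/3, 0, 2/5],
b = (-22/3, -2/15, -14/5).
Solving gives a_0 = -3, a_1 = -1/5, a_2 = -2, so
  g(x) = -2*x^2 - x/5 - 3.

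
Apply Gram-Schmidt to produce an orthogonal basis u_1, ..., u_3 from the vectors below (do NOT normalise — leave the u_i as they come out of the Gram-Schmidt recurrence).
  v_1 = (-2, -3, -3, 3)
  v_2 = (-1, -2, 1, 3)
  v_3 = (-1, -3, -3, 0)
Orthogonal basis:
  u_1 = (-2, -3, -3, 3)
  u_2 = (-3/31, -20/31, 73/31, 51/31)
  u_3 = (63/269, -387/269, 81/269, -264/269)

Apply the Gram-Schmidt recurrence
  u_1 = v_1
  u_i = v_i − Σ_{j<i} ((v_i · u_j) / (u_j · u_j)) · u_j.

Step by step this gives:
  u_1 = (-2, -3, -3, 3)
  u_2 = (-3/31, -20/31, 73/31, 51/31)
  u_3 = (63/269, -387/269, 81/269, -264/269)

Orthogonality check:
  u_2 · u_1 = 0 (should be 0)
  u_3 · u_1 = 0 (should be 0)
  u_3 · u_2 = 0 (should be 0)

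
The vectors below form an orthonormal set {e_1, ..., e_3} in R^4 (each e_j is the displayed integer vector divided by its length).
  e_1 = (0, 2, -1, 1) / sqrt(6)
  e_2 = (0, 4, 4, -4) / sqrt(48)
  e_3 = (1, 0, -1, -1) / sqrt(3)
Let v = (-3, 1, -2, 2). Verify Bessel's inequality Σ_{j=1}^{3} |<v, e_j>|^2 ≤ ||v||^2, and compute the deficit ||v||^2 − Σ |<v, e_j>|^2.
Σ |<v, e_j>|^2 = 12; ||v||^2 = 18; deficit = 6

Write each e_j = u_j / sqrt(<u_j, u_j>) where u_j is the displayed integer vector. Then <v, e_j> = <v, u_j> / sqrt(<u_j, u_j>), so |<v, e_j>|^2 = <v, u_j>^2 / <u_j, u_j>.
Coefficients: <v, e_1> = 6/sqrt(6), <v, e_2> = -12/sqrt(48), <v, e_3> = -3/sqrt(3).
Square and sum: Σ |<v, e_j>|^2 = 12.
Compute ||v||^2 = v·v = 18.
Deficit = 18 − 12 = 6 ≥ 0, confirming Bessel's inequality. (The deficit equals ||v − Σ <v,e_j> e_j||^2, the squared distance from v to span{e_j}.)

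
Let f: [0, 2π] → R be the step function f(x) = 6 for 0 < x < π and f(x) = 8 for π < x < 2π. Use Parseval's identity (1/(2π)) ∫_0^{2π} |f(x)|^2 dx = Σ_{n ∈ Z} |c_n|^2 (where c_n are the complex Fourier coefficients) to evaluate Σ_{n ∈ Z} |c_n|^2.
Σ |c_n|^2 = 50

Parseval equates the L^2 energy of f (normalised by 1/(2π)) with the ℓ^2 sum of its Fourier coefficients: (1/(2π)) ∫_0^{2π} |f|^2 = Σ |c_n|^2.
Compute the left side: (1/(2π)) [∫_0^π 6^2 dx + ∫_π^{2π} 8^2 dx] = (1/(2π)) · (36π + 64π) = (36 + 64)/2 = 50.
So Σ_{n ∈ Z} |c_n|^2 = 50.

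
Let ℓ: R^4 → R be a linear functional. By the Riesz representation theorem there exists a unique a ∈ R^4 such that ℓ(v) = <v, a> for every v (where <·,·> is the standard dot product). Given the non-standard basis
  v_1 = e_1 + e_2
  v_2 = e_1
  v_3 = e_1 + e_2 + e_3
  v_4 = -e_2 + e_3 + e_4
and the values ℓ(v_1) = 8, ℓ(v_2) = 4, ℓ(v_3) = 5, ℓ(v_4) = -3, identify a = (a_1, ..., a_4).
a = (4, 4, -3, 4)

Write a = (a_1, ..., a_4) in the standard basis. For each basis vector v_i, ℓ(v_i) = <v_i, a> is a linear equation in the a_j's. Collect the n equations into a matrix system V a = ℓ, where row i of V is v_i (expressed in the standard basis). Since V is invertible (lower-triangular with 1s on the diagonal, up to permutation), solve by back-substitution:
  V =
[[1, 1, 0, 0],
 [1, 0, 0, 0],
 [1, 1, 1, 0],
 [0, -1, 1, 1]]
  V a = (8, 4, 5, -3)
Solving gives a = (4, 4, -3, 4).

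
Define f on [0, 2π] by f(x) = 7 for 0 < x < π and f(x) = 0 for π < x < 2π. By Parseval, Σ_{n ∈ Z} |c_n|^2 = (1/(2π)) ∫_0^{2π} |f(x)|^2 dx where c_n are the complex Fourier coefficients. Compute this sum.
Σ |c_n|^2 = 49/2

Parseval equates the L^2 energy of f (normalised by 1/(2π)) with the ℓ^2 sum of its Fourier coefficients: (1/(2π)) ∫_0^{2π} |f|^2 = Σ |c_n|^2.
Compute the left side: (1/(2π)) [∫_0^π 7^2 dx + ∫_π^{2π} 0^2 dx] = (1/(2π)) · (49π + 0π) = (49 + 0)/2 = 49/2.
So Σ_{n ∈ Z} |c_n|^2 = 49/2.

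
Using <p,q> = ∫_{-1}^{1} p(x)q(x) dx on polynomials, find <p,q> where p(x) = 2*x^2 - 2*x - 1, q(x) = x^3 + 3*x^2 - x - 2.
<p,q> = 34/15

Expand the product: p(x)·q(x) = 2*x^5 + 4*x^4 - 9*x^3 - 5*x^2 + 5*x + 2.
∫_{-1}^{1} of each monomial x^k gives [2/(k+1) if k even, 0 if k odd]. Integrating term-by-term (or equivalently evaluating the antiderivative F(x) = x^6/3 + 4*x^5/5 - 9*x^4/4 - 5*x^3/3 + 5*x^2/2 + 2*x at the endpoints):
  F(1) − F(−1) = 103/60 − (-11/20) = 34/15.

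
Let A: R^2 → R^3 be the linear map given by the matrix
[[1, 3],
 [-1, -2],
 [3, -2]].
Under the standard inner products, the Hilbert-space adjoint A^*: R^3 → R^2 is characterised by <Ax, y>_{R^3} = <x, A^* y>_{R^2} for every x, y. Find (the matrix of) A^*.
A^* = A^T =
[[1, -1, 3],
 [3, -2, -2]]

For real matrices with standard dot products, the defining identity <Ax, y> = <x, A^* y> gives (Ax)^T y = x^T (A^*) y, i.e. x^T A^T y = x^T (A^*) y. Since this holds for all x, y, we must have A^* = A^T. Therefore
A^* =
[[1, -1, 3],
 [3, -2, -2]].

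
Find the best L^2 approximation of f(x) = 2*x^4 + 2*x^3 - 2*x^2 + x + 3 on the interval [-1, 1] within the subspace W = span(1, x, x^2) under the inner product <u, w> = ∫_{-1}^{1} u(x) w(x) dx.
g(x) = -2*x^2/7 + 11*x/5 + 99/35

The best approximation g ∈ W is the orthogonal projection of f onto W. Writing g = a_0 + a_1 x + a_2 x^2, the coefficients solve the normal equations G · a = b where
  G_{ij} = <φ_i, φ_j> and b_i = <f, φ_i>, with φ_0 = 1, φ_1 = x, φ_2 = x^2.
G =
  [2, 0, 2/3]
  [0, 2/3, 0]
  [2/3, 0, 2/5],
b = (82/15, 22/15, 62/35).
Solving gives a_0 = 99/35, a_1 = 11/5, a_2 = -2/7, so
  g(x) = -2*x^2/7 + 11*x/5 + 99/35.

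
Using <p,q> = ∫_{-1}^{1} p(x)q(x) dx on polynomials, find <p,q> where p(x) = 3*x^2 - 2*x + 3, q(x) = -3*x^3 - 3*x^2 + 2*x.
<p,q> = -148/15

Expand the product: p(x)·q(x) = -9*x^5 - 3*x^4 + 3*x^3 - 13*x^2 + 6*x.
∫_{-1}^{1} of each monomial x^k gives [2/(k+1) if k even, 0 if k odd]. Integrating term-by-term (or equivalently evaluating the antiderivative F(x) = -3*x^6/2 - 3*x^5/5 + 3*x^4/4 - 13*x^3/3 + 3*x^2 at the endpoints):
  F(1) − F(−1) = -161/60 − (431/60) = -148/15.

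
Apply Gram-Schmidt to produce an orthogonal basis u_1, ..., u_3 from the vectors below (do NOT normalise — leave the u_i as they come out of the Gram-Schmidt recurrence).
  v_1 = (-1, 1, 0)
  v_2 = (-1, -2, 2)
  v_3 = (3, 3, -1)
Orthogonal basis:
  u_1 = (-1, 1, 0)
  u_2 = (-3/2, -3/2, 2)
  u_3 = (18/17, 18/17, 27/17)

Apply the Gram-Schmidt recurrence
  u_1 = v_1
  u_i = v_i − Σ_{j<i} ((v_i · u_j) / (u_j · u_j)) · u_j.

Step by step this gives:
  u_1 = (-1, 1, 0)
  u_2 = (-3/2, -3/2, 2)
  u_3 = (18/17, 18/17, 27/17)

Orthogonality check:
  u_2 · u_1 = 0 (should be 0)
  u_3 · u_1 = 0 (should be 0)
  u_3 · u_2 = 0 (should be 0)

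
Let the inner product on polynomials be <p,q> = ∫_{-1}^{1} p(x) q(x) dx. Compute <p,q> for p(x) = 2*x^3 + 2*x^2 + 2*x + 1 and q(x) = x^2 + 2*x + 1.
<p,q> = 136/15

Expand the product: p(x)·q(x) = 2*x^5 + 6*x^4 + 8*x^3 + 7*x^2 + 4*x + 1.
∫_{-1}^{1} of each monomial x^k gives [2/(k+1) if k even, 0 if k odd]. Integrating term-by-term (or equivalently evaluating the antiderivative F(x) = x^6/3 + 6*x^5/5 + 2*x^4 + 7*x^3/3 + 2*x^2 + x at the endpoints):
  F(1) − F(−1) = 133/15 − (-1/5) = 136/15.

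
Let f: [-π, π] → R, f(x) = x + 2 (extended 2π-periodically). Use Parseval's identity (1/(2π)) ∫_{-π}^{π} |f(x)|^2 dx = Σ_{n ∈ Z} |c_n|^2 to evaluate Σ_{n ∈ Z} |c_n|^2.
Σ |c_n|^2 = π^2/3 + 4

Expand and integrate term by term over [-π, π]:
  ∫ (x)^2 dx = 1·(2π^3/3); ∫ 2·1·(2)·x dx = 0 (odd integrand); ∫ 2^2 dx = 4·2π.
So (1/(2π)) ∫_{-π}^{π} (x + 2)^2 dx = 1π^2/3 + 4 = π^2/3 + 4.
Parseval ⇒ Σ |c_n|^2 = π^2/3 + 4.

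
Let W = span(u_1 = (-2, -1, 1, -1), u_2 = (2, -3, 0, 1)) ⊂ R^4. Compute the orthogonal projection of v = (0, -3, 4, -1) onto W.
proj_W(v) = (-56/47, -172/47, 64/47, -28/47)

Set up U = [u_1 | ... | u_2] ∈ R^(4×2). The projector onto W = col(U) is P = U (U^T U)^(-1) U^T.
Compute U^T U =
  [7, -2]
  [-2, 14],
and U^T v = (8, 8).
Solve U^T U · c = U^T v for the coefficients: c = (64/47, 36/47). The projection is proj_W(v) = U c.
Check: (v - proj_W(v)) · u_1 = 0  (should be 0).
Check: (v - proj_W(v)) · u_2 = 0  (should be 0).
Result: proj_W(v) = (-56/47, -172/47, 64/47, -28/47).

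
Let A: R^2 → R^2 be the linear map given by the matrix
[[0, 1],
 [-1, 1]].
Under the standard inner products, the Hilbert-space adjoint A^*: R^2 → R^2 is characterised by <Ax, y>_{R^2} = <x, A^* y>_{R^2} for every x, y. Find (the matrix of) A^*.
A^* = A^T =
[[0, -1],
 [1, 1]]

For real matrices with standard dot products, the defining identity <Ax, y> = <x, A^* y> gives (Ax)^T y = x^T (A^*) y, i.e. x^T A^T y = x^T (A^*) y. Since this holds for all x, y, we must have A^* = A^T. Therefore
A^* =
[[0, -1],
 [1, 1]].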